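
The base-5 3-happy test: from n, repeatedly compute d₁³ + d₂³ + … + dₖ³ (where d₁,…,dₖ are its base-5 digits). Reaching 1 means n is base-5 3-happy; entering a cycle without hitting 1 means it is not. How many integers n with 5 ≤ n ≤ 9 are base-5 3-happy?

1

5: 5 → 1  (reaches 1)
6: 6 → 2 → 8 → 28 → 28  (repeats 28)
7: 7 → 9 → 65 → 35 → 9  (repeats 9)
8: 8 → 28 → 28  (repeats 28)
9: 9 → 65 → 35 → 9  (repeats 9)
base-5 3-happy: 5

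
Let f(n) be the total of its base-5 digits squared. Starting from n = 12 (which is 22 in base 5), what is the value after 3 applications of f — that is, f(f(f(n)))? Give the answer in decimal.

12 = (2,2)_5 → 8
8 = (1,3)_5 → 10
10 = (2,0)_5 → 4

4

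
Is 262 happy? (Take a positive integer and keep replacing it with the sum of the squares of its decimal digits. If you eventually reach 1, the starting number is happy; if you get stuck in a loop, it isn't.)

262 → 44
44 → 32
32 → 13
13 → 10
10 → 1  — reached 1.

happy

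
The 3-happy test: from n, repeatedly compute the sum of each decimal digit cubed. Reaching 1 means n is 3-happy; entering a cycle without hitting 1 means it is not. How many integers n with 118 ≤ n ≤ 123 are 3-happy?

1

118: 118 → 514 → 190 → 730 → 370 → 370  (repeats 370)
119: 119 → 731 → 371 → 371  (repeats 371)
120: 120 → 9 → 729 → 1080 → 513 → 153 → 153  (repeats 153)
121: 121 → 10 → 1  (reaches 1)
122: 122 → 17 → 344 → 155 → 251 → 134 → 92 → 737 → 713 → 371 → 371  (repeats 371)
123: 123 → 36 → 243 → 99 → 1458 → 702 → 351 → 153 → 153  (repeats 153)
3-happy: 121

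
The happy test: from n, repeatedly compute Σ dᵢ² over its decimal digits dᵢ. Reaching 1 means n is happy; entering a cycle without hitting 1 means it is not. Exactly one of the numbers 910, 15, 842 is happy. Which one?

910: 910 → 82 → 68 → 100 → 1  — reaches 1 (happy)
15: 15 → 26 → 40 → 16 → 37 → 58 → 89 → 145 → 42 → 20 → 4 → 16  — repeats 16 (not happy)
842: 842 → 84 → 80 → 64 → 52 → 29 → 85 → 89 → 145 → 42 → 20 → 4 → 16 → 37 → 58 → 89  — repeats 89 (not happy)

910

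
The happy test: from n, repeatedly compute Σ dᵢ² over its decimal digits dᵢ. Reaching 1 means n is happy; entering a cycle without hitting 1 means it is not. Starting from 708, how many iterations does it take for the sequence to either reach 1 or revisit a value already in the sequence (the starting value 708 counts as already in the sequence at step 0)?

12

708 → 7² + 0² + 8² = 113
113 → 1² + 1² + 3² = 11
11 → 1² + 1² = 2
2 → 2² = 4
4 → 4² = 16
16 → 1² + 6² = 37
37 → 3² + 7² = 58
58 → 5² + 8² = 89
89 → 8² + 9² = 145
145 → 1² + 4² + 5² = 42
42 → 4² + 2² = 20
20 → 2² + 0² = 4  — 4 repeats.
That took 12 steps.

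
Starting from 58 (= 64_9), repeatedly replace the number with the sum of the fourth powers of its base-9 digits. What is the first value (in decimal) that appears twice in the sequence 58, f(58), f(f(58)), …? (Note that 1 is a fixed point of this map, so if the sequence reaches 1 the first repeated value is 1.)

58 = (6,4)_9 → 6⁴ + 4⁴ = 1552
1552 = (2,1,1,4)_9 → 2⁴ + 1⁴ + 1⁴ + 4⁴ = 274
274 = (3,3,4)_9 → 3⁴ + 3⁴ + 4⁴ = 418
418 = (5,1,4)_9 → 5⁴ + 1⁴ + 4⁴ = 882
882 = (1,1,8,0)_9 → 1⁴ + 1⁴ + 8⁴ + 0⁴ = 4098
4098 = (5,5,5,3)_9 → 5⁴ + 5⁴ + 5⁴ + 3⁴ = 1956
1956 = (2,6,1,3)_9 → 2⁴ + 6⁴ + 1⁴ + 3⁴ = 1394
1394 = (1,8,1,8)_9 → 1⁴ + 8⁴ + 1⁴ + 8⁴ = 8194
8194 = (1,2,2,1,4)_9 → 1⁴ + 2⁴ + 2⁴ + 1⁴ + 4⁴ = 290
290 = (3,5,2)_9 → 3⁴ + 5⁴ + 2⁴ = 722
722 = (8,8,2)_9 → 8⁴ + 8⁴ + 2⁴ = 8208
8208 = (1,2,2,3,0)_9 → 1⁴ + 2⁴ + 2⁴ + 3⁴ + 0⁴ = 114
114 = (1,3,6)_9 → 1⁴ + 3⁴ + 6⁴ = 1378
1378 = (1,8,0,1)_9 → 1⁴ + 8⁴ + 0⁴ + 1⁴ = 4098  — 4098 already appeared earlier.

4098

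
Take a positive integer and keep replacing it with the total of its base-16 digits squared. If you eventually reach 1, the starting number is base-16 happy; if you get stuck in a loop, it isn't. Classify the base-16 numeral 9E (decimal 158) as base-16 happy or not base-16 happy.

158 = (9,14)_16 → 9² + 14² = 277
277 = (1,1,5)_16 → 1² + 1² + 5² = 27
27 = (1,11)_16 → 1² + 11² = 122
122 = (7,10)_16 → 7² + 10² = 149
149 = (9,5)_16 → 9² + 5² = 106
106 = (6,10)_16 → 6² + 10² = 136
136 = (8,8)_16 → 8² + 8² = 128
128 = (8,0)_16 → 8² + 0² = 64
64 = (4,0)_16 → 4² + 0² = 16
16 = (1,0)_16 → 1² + 0² = 1  — reached 1.

base-16 happy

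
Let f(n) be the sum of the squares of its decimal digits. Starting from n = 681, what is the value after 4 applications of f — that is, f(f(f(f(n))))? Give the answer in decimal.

16

681 → 6² + 8² + 1² = 101
101 → 1² + 0² + 1² = 2
2 → 2² = 4
4 → 4² = 16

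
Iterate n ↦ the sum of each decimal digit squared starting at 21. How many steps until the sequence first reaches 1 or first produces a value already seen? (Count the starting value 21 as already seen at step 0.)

13

21 → 2² + 1² = 5
5 → 5² = 25
25 → 2² + 5² = 29
29 → 2² + 9² = 85
85 → 8² + 5² = 89
89 → 8² + 9² = 145
145 → 1² + 4² + 5² = 42
42 → 4² + 2² = 20
20 → 2² + 0² = 4
4 → 4² = 16
16 → 1² + 6² = 37
37 → 3² + 7² = 58
58 → 5² + 8² = 89  — 89 repeats.
That took 13 steps.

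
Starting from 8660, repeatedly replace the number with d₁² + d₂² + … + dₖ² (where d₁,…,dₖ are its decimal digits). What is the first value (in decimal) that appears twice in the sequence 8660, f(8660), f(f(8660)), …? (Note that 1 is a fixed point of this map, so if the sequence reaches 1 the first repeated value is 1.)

8660 → 136
136 → 46
46 → 52
52 → 29
29 → 85
85 → 89
89 → 145
145 → 42
42 → 20
20 → 4
4 → 16
16 → 37
37 → 58
58 → 89  — 89 already appeared earlier.

89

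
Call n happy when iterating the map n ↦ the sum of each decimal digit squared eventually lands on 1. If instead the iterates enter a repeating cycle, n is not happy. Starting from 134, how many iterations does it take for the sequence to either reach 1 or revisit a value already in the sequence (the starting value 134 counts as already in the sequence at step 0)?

134 → 26
26 → 40
40 → 16
16 → 37
37 → 58
58 → 89
89 → 145
145 → 42
42 → 20
20 → 4
4 → 16  — 16 repeats.
That took 11 steps.

11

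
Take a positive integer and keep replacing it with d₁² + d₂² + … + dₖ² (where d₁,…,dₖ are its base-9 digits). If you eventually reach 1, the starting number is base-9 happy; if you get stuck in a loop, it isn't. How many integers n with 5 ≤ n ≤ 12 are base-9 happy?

5: 5 → 25 → 53 → 89 → 65 → 53  — not base-9 happy
6: 6 → 36 → 16 → 50 → 50  — not base-9 happy
7: 7 → 49 → 41 → 41  — not base-9 happy
8: 8 → 64 → 50 → 50  — not base-9 happy
9: 9 → 1  — base-9 happy
10: 10 → 2 → 4 → 16 → 50 → 50  — not base-9 happy
11: 11 → 5 → 25 → 53 → 89 → 65 → 53  — not base-9 happy
12: 12 → 10 → 2 → 4 → 16 → 50 → 50  — not base-9 happy
base-9 happy: 9

1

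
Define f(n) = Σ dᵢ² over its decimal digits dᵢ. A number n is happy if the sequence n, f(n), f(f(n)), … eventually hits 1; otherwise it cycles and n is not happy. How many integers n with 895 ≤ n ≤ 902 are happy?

2

895: 895 → 170 → 50 → 25 → 29 → 85 → 89 → 145 → 42 → 20 → 4 → 16 → 37 → 58 → 89  (repeats 89)
896: 896 → 181 → 66 → 72 → 53 → 34 → 25 → 29 → 85 → 89 → 145 → 42 → 20 → 4 → 16 → 37 → 58 → 89  (repeats 89)
897: 897 → 194 → 98 → 145 → 42 → 20 → 4 → 16 → 37 → 58 → 89 → 145  (repeats 145)
898: 898 → 209 → 85 → 89 → 145 → 42 → 20 → 4 → 16 → 37 → 58 → 89  (repeats 89)
899: 899 → 226 → 44 → 32 → 13 → 10 → 1  (reaches 1)
900: 900 → 81 → 65 → 61 → 37 → 58 → 89 → 145 → 42 → 20 → 4 → 16 → 37  (repeats 37)
901: 901 → 82 → 68 → 100 → 1  (reaches 1)
902: 902 → 85 → 89 → 145 → 42 → 20 → 4 → 16 → 37 → 58 → 89  (repeats 89)
happy: 899, 901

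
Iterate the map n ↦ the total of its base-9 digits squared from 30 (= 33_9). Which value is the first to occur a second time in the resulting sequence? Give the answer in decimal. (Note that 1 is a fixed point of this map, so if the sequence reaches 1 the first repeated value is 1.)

50

30 = (3,3)_9 → 3² + 3² = 18
18 = (2,0)_9 → 2² + 0² = 4
4 = (4)_9 → 4² = 16
16 = (1,7)_9 → 1² + 7² = 50
50 = (5,5)_9 → 5² + 5² = 50  — 50 already appeared earlier.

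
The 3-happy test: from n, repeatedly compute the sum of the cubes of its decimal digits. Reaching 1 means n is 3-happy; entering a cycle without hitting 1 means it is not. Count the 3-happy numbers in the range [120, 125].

1

120: 120 → 9 → 729 → 1080 → 513 → 153 → 153  (repeats 153)
121: 121 → 10 → 1  (reaches 1)
122: 122 → 17 → 344 → 155 → 251 → 134 → 92 → 737 → 713 → 371 → 371  (repeats 371)
123: 123 → 36 → 243 → 99 → 1458 → 702 → 351 → 153 → 153  (repeats 153)
124: 124 → 73 → 370 → 370  (repeats 370)
125: 125 → 134 → 92 → 737 → 713 → 371 → 371  (repeats 371)
3-happy: 121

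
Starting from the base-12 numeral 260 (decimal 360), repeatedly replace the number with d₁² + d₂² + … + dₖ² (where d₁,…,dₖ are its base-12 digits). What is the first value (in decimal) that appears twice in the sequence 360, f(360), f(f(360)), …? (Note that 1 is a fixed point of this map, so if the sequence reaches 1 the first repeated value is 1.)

25

360 = (2,6,0)_12 → 2² + 6² + 0² = 4 + 36 + 0 = 40
40 = (3,4)_12 → 3² + 4² = 9 + 16 = 25
25 = (2,1)_12 → 2² + 1² = 4 + 1 = 5
5 = (5)_12 → 5² = 25  — 25 already appeared earlier.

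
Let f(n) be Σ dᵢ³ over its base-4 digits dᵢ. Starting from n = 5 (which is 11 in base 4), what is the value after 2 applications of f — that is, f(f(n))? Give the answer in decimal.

8

5 = (1,1)_4 → 2
2 = (2)_4 → 8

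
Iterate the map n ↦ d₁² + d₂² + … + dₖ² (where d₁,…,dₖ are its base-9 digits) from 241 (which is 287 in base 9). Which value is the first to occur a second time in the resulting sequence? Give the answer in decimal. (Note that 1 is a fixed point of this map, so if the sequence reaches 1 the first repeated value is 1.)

241 = (2,8,7)_9 → 117
117 = (1,4,0)_9 → 17
17 = (1,8)_9 → 65
65 = (7,2)_9 → 53
53 = (5,8)_9 → 89
89 = (1,0,8)_9 → 65  — 65 already appeared earlier.

65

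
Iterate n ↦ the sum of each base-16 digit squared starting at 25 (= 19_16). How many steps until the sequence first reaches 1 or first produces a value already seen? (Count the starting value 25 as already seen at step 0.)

25 = (1,9)_16 → 1² + 9² = 1 + 81 = 82
82 = (5,2)_16 → 5² + 2² = 25 + 4 = 29
29 = (1,13)_16 → 1² + 13² = 1 + 169 = 170
170 = (10,10)_16 → 10² + 10² = 100 + 100 = 200
200 = (12,8)_16 → 12² + 8² = 144 + 64 = 208
208 = (13,0)_16 → 13² + 0² = 169 + 0 = 169
169 = (10,9)_16 → 10² + 9² = 100 + 81 = 181
181 = (11,5)_16 → 11² + 5² = 121 + 25 = 146
146 = (9,2)_16 → 9² + 2² = 81 + 4 = 85
85 = (5,5)_16 → 5² + 5² = 25 + 25 = 50
50 = (3,2)_16 → 3² + 2² = 9 + 4 = 13
13 = (13)_16 → 13² = 169  — 169 repeats.
That took 12 steps.

12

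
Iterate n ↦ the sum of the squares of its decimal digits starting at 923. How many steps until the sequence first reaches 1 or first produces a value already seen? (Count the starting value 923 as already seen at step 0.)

5

923 → 9² + 2² + 3² = 94
94 → 9² + 4² = 97
97 → 9² + 7² = 130
130 → 1² + 3² + 0² = 10
10 → 1² + 0² = 1  — reached 1.
That took 5 steps.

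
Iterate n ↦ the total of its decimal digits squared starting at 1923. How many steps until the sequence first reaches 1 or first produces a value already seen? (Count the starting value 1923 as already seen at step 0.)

11

1923 → 1² + 9² + 2² + 3² = 1 + 81 + 4 + 9 = 95
95 → 9² + 5² = 81 + 25 = 106
106 → 1² + 0² + 6² = 1 + 0 + 36 = 37
37 → 3² + 7² = 9 + 49 = 58
58 → 5² + 8² = 25 + 64 = 89
89 → 8² + 9² = 64 + 81 = 145
145 → 1² + 4² + 5² = 1 + 16 + 25 = 42
42 → 4² + 2² = 16 + 4 = 20
20 → 2² + 0² = 4 + 0 = 4
4 → 4² = 16
16 → 1² + 6² = 1 + 36 = 37  — 37 repeats.
That took 11 steps.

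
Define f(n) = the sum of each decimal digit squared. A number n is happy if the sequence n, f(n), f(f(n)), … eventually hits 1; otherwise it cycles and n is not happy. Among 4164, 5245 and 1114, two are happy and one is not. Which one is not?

4164

4164: 4164 → 69 → 117 → 51 → 26 → 40 → 16 → 37 → 58 → 89 → 145 → 42 → 20 → 4 → 16  — repeats 16 (not happy)
5245: 5245 → 70 → 49 → 97 → 130 → 10 → 1  — reaches 1 (happy)
1114: 1114 → 19 → 82 → 68 → 100 → 1  — reaches 1 (happy)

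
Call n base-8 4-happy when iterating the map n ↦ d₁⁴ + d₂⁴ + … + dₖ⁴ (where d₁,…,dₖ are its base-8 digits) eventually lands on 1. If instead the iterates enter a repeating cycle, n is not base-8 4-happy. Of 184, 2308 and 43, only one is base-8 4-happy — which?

184: 184 → 2417 → 2178 → 288 → 512 → 1  — reaches 1 (base-8 4-happy)
2308: 2308 → 768 → 257 → 257  — repeats 257 (not base-8 4-happy)
43: 43 → 706 → 98 → 273 → 273  — repeats 273 (not base-8 4-happy)

184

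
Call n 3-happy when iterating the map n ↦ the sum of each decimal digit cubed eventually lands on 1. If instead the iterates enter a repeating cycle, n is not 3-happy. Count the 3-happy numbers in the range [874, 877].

1

874: 874 → 919 → 1459 → 919  (repeats 919)
875: 875 → 980 → 1241 → 74 → 407 → 407  (repeats 407)
876: 876 → 1071 → 345 → 216 → 225 → 141 → 66 → 432 → 99 → 1458 → 702 → 351 → 153 → 153  (repeats 153)
877: 877 → 1198 → 1243 → 100 → 1  (reaches 1)
3-happy: 877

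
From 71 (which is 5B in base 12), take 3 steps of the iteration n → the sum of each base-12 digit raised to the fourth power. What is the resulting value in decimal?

71 = (5,11)_12 → 5⁴ + 11⁴ = 15266
15266 = (8,10,0,2)_12 → 8⁴ + 10⁴ + 0⁴ + 2⁴ = 14112
14112 = (8,2,0,0)_12 → 8⁴ + 2⁴ + 0⁴ + 0⁴ = 4112

4112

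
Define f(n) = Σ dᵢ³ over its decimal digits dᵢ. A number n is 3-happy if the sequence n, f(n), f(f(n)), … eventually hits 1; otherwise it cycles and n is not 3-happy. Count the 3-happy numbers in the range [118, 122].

1

118: 118 → 514 → 190 → 730 → 370 → 370  (repeats 370)
119: 119 → 731 → 371 → 371  (repeats 371)
120: 120 → 9 → 729 → 1080 → 513 → 153 → 153  (repeats 153)
121: 121 → 10 → 1  (reaches 1)
122: 122 → 17 → 344 → 155 → 251 → 134 → 92 → 737 → 713 → 371 → 371  (repeats 371)
3-happy: 121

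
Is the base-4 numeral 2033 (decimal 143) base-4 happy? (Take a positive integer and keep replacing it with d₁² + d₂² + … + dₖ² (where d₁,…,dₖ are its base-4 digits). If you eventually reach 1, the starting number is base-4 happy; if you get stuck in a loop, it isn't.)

base-4 happy

143 = (2,0,3,3)_4 → 2² + 0² + 3² + 3² = 22
22 = (1,1,2)_4 → 1² + 1² + 2² = 6
6 = (1,2)_4 → 1² + 2² = 5
5 = (1,1)_4 → 1² + 1² = 2
2 = (2)_4 → 2² = 4
4 = (1,0)_4 → 1² + 0² = 1  — reached 1.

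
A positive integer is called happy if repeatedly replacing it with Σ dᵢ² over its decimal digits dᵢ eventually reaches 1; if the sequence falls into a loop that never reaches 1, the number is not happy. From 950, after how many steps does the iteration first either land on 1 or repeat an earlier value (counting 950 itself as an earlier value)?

950 → 9² + 5² + 0² = 106
106 → 1² + 0² + 6² = 37
37 → 3² + 7² = 58
58 → 5² + 8² = 89
89 → 8² + 9² = 145
145 → 1² + 4² + 5² = 42
42 → 4² + 2² = 20
20 → 2² + 0² = 4
4 → 4² = 16
16 → 1² + 6² = 37  — 37 repeats.
That took 10 steps.

10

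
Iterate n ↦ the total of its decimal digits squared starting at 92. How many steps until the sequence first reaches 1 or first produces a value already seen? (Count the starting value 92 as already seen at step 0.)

10

92 → 9² + 2² = 81 + 4 = 85
85 → 8² + 5² = 64 + 25 = 89
89 → 8² + 9² = 64 + 81 = 145
145 → 1² + 4² + 5² = 1 + 16 + 25 = 42
42 → 4² + 2² = 16 + 4 = 20
20 → 2² + 0² = 4 + 0 = 4
4 → 4² = 16
16 → 1² + 6² = 1 + 36 = 37
37 → 3² + 7² = 9 + 49 = 58
58 → 5² + 8² = 25 + 64 = 89  — 89 repeats.
That took 10 steps.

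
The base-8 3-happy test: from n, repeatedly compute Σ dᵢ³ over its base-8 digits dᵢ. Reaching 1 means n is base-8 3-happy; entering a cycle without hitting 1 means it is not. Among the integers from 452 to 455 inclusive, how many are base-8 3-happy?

452: 452 → 407 → 567 → 560 → 217 → 55 → 559 → 469 → 476 → 434 → 440 → 559  (repeats 559)
453: 453 → 468 → 415 → 586 → 11 → 28 → 91 → 55 → 559 → 469 → 476 → 434 → 440 → 559  (repeats 559)
454: 454 → 559 → 469 → 476 → 434 → 440 → 559  (repeats 559)
455: 455 → 686 → 350 → 368 → 341 → 258 → 72 → 2 → 8 → 1  (reaches 1)
base-8 3-happy: 455

1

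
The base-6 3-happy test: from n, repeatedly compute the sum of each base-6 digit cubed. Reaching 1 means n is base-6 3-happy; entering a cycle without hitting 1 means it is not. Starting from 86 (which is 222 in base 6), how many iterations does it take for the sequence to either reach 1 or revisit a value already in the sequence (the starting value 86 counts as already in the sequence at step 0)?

6

86 = (2,2,2)_6 → 2³ + 2³ + 2³ = 24
24 = (4,0)_6 → 4³ + 0³ = 64
64 = (1,4,4)_6 → 1³ + 4³ + 4³ = 129
129 = (3,3,3)_6 → 3³ + 3³ + 3³ = 81
81 = (2,1,3)_6 → 2³ + 1³ + 3³ = 36
36 = (1,0,0)_6 → 1³ + 0³ + 0³ = 1  — reached 1.
That took 6 steps.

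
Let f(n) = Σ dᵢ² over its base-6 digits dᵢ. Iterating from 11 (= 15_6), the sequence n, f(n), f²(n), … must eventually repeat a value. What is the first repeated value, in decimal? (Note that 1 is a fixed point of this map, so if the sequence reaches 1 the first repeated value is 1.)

26

11 = (1,5)_6 → 1² + 5² = 1 + 25 = 26
26 = (4,2)_6 → 4² + 2² = 16 + 4 = 20
20 = (3,2)_6 → 3² + 2² = 9 + 4 = 13
13 = (2,1)_6 → 2² + 1² = 4 + 1 = 5
5 = (5)_6 → 5² = 25
25 = (4,1)_6 → 4² + 1² = 16 + 1 = 17
17 = (2,5)_6 → 2² + 5² = 4 + 25 = 29
29 = (4,5)_6 → 4² + 5² = 16 + 25 = 41
41 = (1,0,5)_6 → 1² + 0² + 5² = 1 + 0 + 25 = 26  — 26 already appeared earlier.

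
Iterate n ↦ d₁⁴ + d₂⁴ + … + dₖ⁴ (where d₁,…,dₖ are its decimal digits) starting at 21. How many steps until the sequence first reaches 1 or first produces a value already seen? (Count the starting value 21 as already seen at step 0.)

5

21 → 2⁴ + 1⁴ = 17
17 → 1⁴ + 7⁴ = 2402
2402 → 2⁴ + 4⁴ + 0⁴ + 2⁴ = 288
288 → 2⁴ + 8⁴ + 8⁴ = 8208
8208 → 8⁴ + 2⁴ + 0⁴ + 8⁴ = 8208  — 8208 repeats.
That took 5 steps.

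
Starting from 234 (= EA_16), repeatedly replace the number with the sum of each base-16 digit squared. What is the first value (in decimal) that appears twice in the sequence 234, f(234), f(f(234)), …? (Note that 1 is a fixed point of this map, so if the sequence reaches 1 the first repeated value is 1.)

234 = (14,10)_16 → 14² + 10² = 196 + 100 = 296
296 = (1,2,8)_16 → 1² + 2² + 8² = 1 + 4 + 64 = 69
69 = (4,5)_16 → 4² + 5² = 16 + 25 = 41
41 = (2,9)_16 → 2² + 9² = 4 + 81 = 85
85 = (5,5)_16 → 5² + 5² = 25 + 25 = 50
50 = (3,2)_16 → 3² + 2² = 9 + 4 = 13
13 = (13)_16 → 13² = 169
169 = (10,9)_16 → 10² + 9² = 100 + 81 = 181
181 = (11,5)_16 → 11² + 5² = 121 + 25 = 146
146 = (9,2)_16 → 9² + 2² = 81 + 4 = 85  — 85 already appeared earlier.

85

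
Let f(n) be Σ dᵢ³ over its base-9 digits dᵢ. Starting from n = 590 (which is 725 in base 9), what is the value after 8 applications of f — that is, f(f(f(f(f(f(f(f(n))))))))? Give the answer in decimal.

134

590 = (7,2,5)_9 → 7³ + 2³ + 5³ = 476
476 = (5,7,8)_9 → 5³ + 7³ + 8³ = 980
980 = (1,3,0,8)_9 → 1³ + 3³ + 0³ + 8³ = 540
540 = (6,6,0)_9 → 6³ + 6³ + 0³ = 432
432 = (5,3,0)_9 → 5³ + 3³ + 0³ = 152
152 = (1,7,8)_9 → 1³ + 7³ + 8³ = 856
856 = (1,1,5,1)_9 → 1³ + 1³ + 5³ + 1³ = 128
128 = (1,5,2)_9 → 1³ + 5³ + 2³ = 134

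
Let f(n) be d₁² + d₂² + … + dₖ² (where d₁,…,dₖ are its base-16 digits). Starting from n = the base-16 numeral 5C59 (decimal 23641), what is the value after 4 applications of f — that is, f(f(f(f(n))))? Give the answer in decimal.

23641 = (5,12,5,9)_16 → 275
275 = (1,1,3)_16 → 11
11 = (11)_16 → 121
121 = (7,9)_16 → 130

130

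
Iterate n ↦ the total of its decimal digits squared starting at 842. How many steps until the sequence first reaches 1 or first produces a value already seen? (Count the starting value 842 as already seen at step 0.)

15

842 → 8² + 4² + 2² = 84
84 → 8² + 4² = 80
80 → 8² + 0² = 64
64 → 6² + 4² = 52
52 → 5² + 2² = 29
29 → 2² + 9² = 85
85 → 8² + 5² = 89
89 → 8² + 9² = 145
145 → 1² + 4² + 5² = 42
42 → 4² + 2² = 20
20 → 2² + 0² = 4
4 → 4² = 16
16 → 1² + 6² = 37
37 → 3² + 7² = 58
58 → 5² + 8² = 89  — 89 repeats.
That took 15 steps.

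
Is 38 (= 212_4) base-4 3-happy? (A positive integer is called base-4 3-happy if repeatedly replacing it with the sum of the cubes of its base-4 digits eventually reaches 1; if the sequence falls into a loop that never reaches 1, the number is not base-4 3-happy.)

38 = (2,1,2)_4 → 2³ + 1³ + 2³ = 8 + 1 + 8 = 17
17 = (1,0,1)_4 → 1³ + 0³ + 1³ = 1 + 0 + 1 = 2
2 = (2)_4 → 2³ = 8
8 = (2,0)_4 → 2³ + 0³ = 8 + 0 = 8  — 8 already seen; the sequence cycles without reaching 1.

not base-4 3-happy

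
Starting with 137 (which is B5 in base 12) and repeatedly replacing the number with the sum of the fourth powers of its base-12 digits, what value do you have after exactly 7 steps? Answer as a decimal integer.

17042

137 = (11,5)_12 → 11⁴ + 5⁴ = 15266
15266 = (8,10,0,2)_12 → 8⁴ + 10⁴ + 0⁴ + 2⁴ = 14112
14112 = (8,2,0,0)_12 → 8⁴ + 2⁴ + 0⁴ + 0⁴ = 4112
4112 = (2,4,6,8)_12 → 2⁴ + 4⁴ + 6⁴ + 8⁴ = 5664
5664 = (3,3,4,0)_12 → 3⁴ + 3⁴ + 4⁴ + 0⁴ = 418
418 = (2,10,10)_12 → 2⁴ + 10⁴ + 10⁴ = 20016
20016 = (11,7,0,0)_12 → 11⁴ + 7⁴ + 0⁴ + 0⁴ = 17042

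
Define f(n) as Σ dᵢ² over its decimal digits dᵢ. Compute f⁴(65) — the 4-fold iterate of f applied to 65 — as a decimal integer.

65 → 6² + 5² = 36 + 25 = 61
61 → 6² + 1² = 36 + 1 = 37
37 → 3² + 7² = 9 + 49 = 58
58 → 5² + 8² = 25 + 64 = 89

89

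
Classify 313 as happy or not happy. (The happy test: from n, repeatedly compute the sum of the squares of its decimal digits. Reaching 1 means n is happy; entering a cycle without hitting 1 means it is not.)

313 → 3² + 1² + 3² = 9 + 1 + 9 = 19
19 → 1² + 9² = 1 + 81 = 82
82 → 8² + 2² = 64 + 4 = 68
68 → 6² + 8² = 36 + 64 = 100
100 → 1² + 0² + 0² = 1 + 0 + 0 = 1  — reached 1.

happy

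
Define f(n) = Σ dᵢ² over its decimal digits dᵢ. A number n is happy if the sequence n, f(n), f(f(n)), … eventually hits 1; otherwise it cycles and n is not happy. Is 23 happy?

23 → 2² + 3² = 4 + 9 = 13
13 → 1² + 3² = 1 + 9 = 10
10 → 1² + 0² = 1 + 0 = 1  — reached 1.

happy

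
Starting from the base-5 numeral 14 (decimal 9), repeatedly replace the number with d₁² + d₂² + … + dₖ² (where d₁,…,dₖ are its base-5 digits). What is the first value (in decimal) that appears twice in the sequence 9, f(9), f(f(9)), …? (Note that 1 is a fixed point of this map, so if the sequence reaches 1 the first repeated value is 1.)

13

9 = (1,4)_5 → 1² + 4² = 1 + 16 = 17
17 = (3,2)_5 → 3² + 2² = 9 + 4 = 13
13 = (2,3)_5 → 2² + 3² = 4 + 9 = 13  — 13 already appeared earlier.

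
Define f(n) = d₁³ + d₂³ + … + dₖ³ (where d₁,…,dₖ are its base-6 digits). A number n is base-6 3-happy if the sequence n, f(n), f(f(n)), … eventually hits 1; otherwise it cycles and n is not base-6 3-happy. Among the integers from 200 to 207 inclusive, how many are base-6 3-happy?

6

200: 200 → 160 → 136 → 155 → 190 → 190  — not base-6 3-happy
201: 201 → 179 → 314 → 81 → 36 → 1  — base-6 3-happy
202: 202 → 216 → 1  — base-6 3-happy
203: 203 → 277 → 67 → 127 → 55 → 29 → 189 → 153 → 92 → 43 → 3 → 27 → 91 → 36 → 1  — base-6 3-happy
204: 204 → 189 → 153 → 92 → 43 → 3 → 27 → 91 → 36 → 1  — base-6 3-happy
205: 205 → 190 → 190  — not base-6 3-happy
206: 206 → 197 → 258 → 3 → 27 → 91 → 36 → 1  — base-6 3-happy
207: 207 → 216 → 1  — base-6 3-happy
base-6 3-happy: 201, 202, 203, 204, 206, 207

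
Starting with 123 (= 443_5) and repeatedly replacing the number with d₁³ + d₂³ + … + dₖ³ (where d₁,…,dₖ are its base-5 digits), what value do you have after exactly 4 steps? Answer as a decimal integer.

123 = (4,4,3)_5 → 155
155 = (1,1,1,0)_5 → 3
3 = (3)_5 → 27
27 = (1,0,2)_5 → 9

9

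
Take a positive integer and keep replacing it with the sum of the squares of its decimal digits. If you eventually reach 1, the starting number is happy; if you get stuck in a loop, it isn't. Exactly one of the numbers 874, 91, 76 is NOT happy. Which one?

874: 874 → 129 → 86 → 100 → 1  — reaches 1 (happy)
91: 91 → 82 → 68 → 100 → 1  — reaches 1 (happy)
76: 76 → 85 → 89 → 145 → 42 → 20 → 4 → 16 → 37 → 58 → 89  — repeats 89 (not happy)

76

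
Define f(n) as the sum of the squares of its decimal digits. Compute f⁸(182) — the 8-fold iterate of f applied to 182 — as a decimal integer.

58

182 → 1² + 8² + 2² = 1 + 64 + 4 = 69
69 → 6² + 9² = 36 + 81 = 117
117 → 1² + 1² + 7² = 1 + 1 + 49 = 51
51 → 5² + 1² = 25 + 1 = 26
26 → 2² + 6² = 4 + 36 = 40
40 → 4² + 0² = 16 + 0 = 16
16 → 1² + 6² = 1 + 36 = 37
37 → 3² + 7² = 9 + 49 = 58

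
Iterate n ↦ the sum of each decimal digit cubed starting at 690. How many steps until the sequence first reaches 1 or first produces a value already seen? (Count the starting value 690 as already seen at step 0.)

690 → 6³ + 9³ + 0³ = 216 + 729 + 0 = 945
945 → 9³ + 4³ + 5³ = 729 + 64 + 125 = 918
918 → 9³ + 1³ + 8³ = 729 + 1 + 512 = 1242
1242 → 1³ + 2³ + 4³ + 2³ = 1 + 8 + 64 + 8 = 81
81 → 8³ + 1³ = 512 + 1 = 513
513 → 5³ + 1³ + 3³ = 125 + 1 + 27 = 153
153 → 1³ + 5³ + 3³ = 1 + 125 + 27 = 153  — 153 repeats.
That took 7 steps.

7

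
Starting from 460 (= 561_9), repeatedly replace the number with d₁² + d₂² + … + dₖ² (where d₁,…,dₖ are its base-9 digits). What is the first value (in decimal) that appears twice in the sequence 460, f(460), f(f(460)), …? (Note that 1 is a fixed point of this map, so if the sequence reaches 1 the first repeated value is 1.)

50

460 = (5,6,1)_9 → 5² + 6² + 1² = 25 + 36 + 1 = 62
62 = (6,8)_9 → 6² + 8² = 36 + 64 = 100
100 = (1,2,1)_9 → 1² + 2² + 1² = 1 + 4 + 1 = 6
6 = (6)_9 → 6² = 36
36 = (4,0)_9 → 4² + 0² = 16 + 0 = 16
16 = (1,7)_9 → 1² + 7² = 1 + 49 = 50
50 = (5,5)_9 → 5² + 5² = 25 + 25 = 50  — 50 already appeared earlier.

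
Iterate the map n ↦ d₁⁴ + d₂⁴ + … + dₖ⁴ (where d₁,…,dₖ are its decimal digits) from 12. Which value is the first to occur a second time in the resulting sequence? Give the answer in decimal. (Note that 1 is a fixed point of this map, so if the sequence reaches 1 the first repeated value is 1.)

8208

12 → 1⁴ + 2⁴ = 1 + 16 = 17
17 → 1⁴ + 7⁴ = 1 + 2401 = 2402
2402 → 2⁴ + 4⁴ + 0⁴ + 2⁴ = 16 + 256 + 0 + 16 = 288
288 → 2⁴ + 8⁴ + 8⁴ = 16 + 4096 + 4096 = 8208
8208 → 8⁴ + 2⁴ + 0⁴ + 8⁴ = 4096 + 16 + 0 + 4096 = 8208  — 8208 already appeared earlier.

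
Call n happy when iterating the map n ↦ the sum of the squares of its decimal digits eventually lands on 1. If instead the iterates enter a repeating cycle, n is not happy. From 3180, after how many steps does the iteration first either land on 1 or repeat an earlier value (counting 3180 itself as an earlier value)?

3180 → 3² + 1² + 8² + 0² = 74
74 → 7² + 4² = 65
65 → 6² + 5² = 61
61 → 6² + 1² = 37
37 → 3² + 7² = 58
58 → 5² + 8² = 89
89 → 8² + 9² = 145
145 → 1² + 4² + 5² = 42
42 → 4² + 2² = 20
20 → 2² + 0² = 4
4 → 4² = 16
16 → 1² + 6² = 37  — 37 repeats.
That took 12 steps.

12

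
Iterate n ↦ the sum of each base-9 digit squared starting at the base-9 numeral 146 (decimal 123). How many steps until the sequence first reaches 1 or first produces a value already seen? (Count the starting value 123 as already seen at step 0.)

4

123 = (1,4,6)_9 → 1² + 4² + 6² = 53
53 = (5,8)_9 → 5² + 8² = 89
89 = (1,0,8)_9 → 1² + 0² + 8² = 65
65 = (7,2)_9 → 7² + 2² = 53  — 53 repeats.
That took 4 steps.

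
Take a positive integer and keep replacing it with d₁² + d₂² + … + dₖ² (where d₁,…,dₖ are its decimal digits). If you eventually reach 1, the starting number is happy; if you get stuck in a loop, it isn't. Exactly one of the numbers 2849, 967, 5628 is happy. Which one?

5628

2849: 2849 → 165 → 62 → 40 → 16 → 37 → 58 → 89 → 145 → 42 → 20 → 4 → 16  — repeats 16 (not happy)
967: 967 → 166 → 73 → 58 → 89 → 145 → 42 → 20 → 4 → 16 → 37 → 58  — repeats 58 (not happy)
5628: 5628 → 129 → 86 → 100 → 1  — reaches 1 (happy)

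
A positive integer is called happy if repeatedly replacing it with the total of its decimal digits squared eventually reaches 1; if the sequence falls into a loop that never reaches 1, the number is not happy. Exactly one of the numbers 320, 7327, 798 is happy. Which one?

320: 320 → 13 → 10 → 1  — reaches 1 (happy)
7327: 7327 → 111 → 3 → 9 → 81 → 65 → 61 → 37 → 58 → 89 → 145 → 42 → 20 → 4 → 16 → 37  — repeats 37 (not happy)
798: 798 → 194 → 98 → 145 → 42 → 20 → 4 → 16 → 37 → 58 → 89 → 145  — repeats 145 (not happy)

320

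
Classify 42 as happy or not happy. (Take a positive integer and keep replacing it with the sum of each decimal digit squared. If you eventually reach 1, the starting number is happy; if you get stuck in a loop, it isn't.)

not happy

42 → 20
20 → 4
4 → 16
16 → 37
37 → 58
58 → 89
89 → 145
145 → 42  — 42 already seen; the sequence cycles without reaching 1.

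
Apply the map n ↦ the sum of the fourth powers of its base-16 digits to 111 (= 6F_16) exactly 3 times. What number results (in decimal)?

50833

111 = (6,15)_16 → 6⁴ + 15⁴ = 51921
51921 = (12,10,13,1)_16 → 12⁴ + 10⁴ + 13⁴ + 1⁴ = 59298
59298 = (14,7,10,2)_16 → 14⁴ + 7⁴ + 10⁴ + 2⁴ = 50833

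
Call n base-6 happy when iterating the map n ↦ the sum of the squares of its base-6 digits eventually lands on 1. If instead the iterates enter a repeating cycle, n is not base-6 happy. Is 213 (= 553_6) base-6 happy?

not base-6 happy

213 = (5,5,3)_6 → 59
59 = (1,3,5)_6 → 35
35 = (5,5)_6 → 50
50 = (1,2,2)_6 → 9
9 = (1,3)_6 → 10
10 = (1,4)_6 → 17
17 = (2,5)_6 → 29
29 = (4,5)_6 → 41
41 = (1,0,5)_6 → 26
26 = (4,2)_6 → 20
20 = (3,2)_6 → 13
13 = (2,1)_6 → 5
5 = (5)_6 → 25
25 = (4,1)_6 → 17  — 17 already seen; the sequence cycles without reaching 1.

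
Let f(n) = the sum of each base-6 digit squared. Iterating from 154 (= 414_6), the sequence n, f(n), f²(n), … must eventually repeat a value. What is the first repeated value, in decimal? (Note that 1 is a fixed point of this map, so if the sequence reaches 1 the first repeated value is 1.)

41

154 = (4,1,4)_6 → 4² + 1² + 4² = 16 + 1 + 16 = 33
33 = (5,3)_6 → 5² + 3² = 25 + 9 = 34
34 = (5,4)_6 → 5² + 4² = 25 + 16 = 41
41 = (1,0,5)_6 → 1² + 0² + 5² = 1 + 0 + 25 = 26
26 = (4,2)_6 → 4² + 2² = 16 + 4 = 20
20 = (3,2)_6 → 3² + 2² = 9 + 4 = 13
13 = (2,1)_6 → 2² + 1² = 4 + 1 = 5
5 = (5)_6 → 5² = 25
25 = (4,1)_6 → 4² + 1² = 16 + 1 = 17
17 = (2,5)_6 → 2² + 5² = 4 + 25 = 29
29 = (4,5)_6 → 4² + 5² = 16 + 25 = 41  — 41 already appeared earlier.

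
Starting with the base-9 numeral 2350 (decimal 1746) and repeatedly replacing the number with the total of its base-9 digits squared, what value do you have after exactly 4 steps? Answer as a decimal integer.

1746 = (2,3,5,0)_9 → 2² + 3² + 5² + 0² = 38
38 = (4,2)_9 → 4² + 2² = 20
20 = (2,2)_9 → 2² + 2² = 8
8 = (8)_9 → 8² = 64

64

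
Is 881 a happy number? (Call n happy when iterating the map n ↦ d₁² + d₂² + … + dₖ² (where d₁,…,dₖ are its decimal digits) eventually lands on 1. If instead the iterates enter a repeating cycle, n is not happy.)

881 → 8² + 8² + 1² = 129
129 → 1² + 2² + 9² = 86
86 → 8² + 6² = 100
100 → 1² + 0² + 0² = 1  — reached 1.

happy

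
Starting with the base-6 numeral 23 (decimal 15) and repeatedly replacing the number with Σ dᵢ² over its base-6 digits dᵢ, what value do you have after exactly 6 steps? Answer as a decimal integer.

41

15 = (2,3)_6 → 2² + 3² = 4 + 9 = 13
13 = (2,1)_6 → 2² + 1² = 4 + 1 = 5
5 = (5)_6 → 5² = 25
25 = (4,1)_6 → 4² + 1² = 16 + 1 = 17
17 = (2,5)_6 → 2² + 5² = 4 + 25 = 29
29 = (4,5)_6 → 4² + 5² = 16 + 25 = 41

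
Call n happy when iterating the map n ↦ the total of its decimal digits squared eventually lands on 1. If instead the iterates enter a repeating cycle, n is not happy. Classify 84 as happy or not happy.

not happy

84 → 8² + 4² = 80
80 → 8² + 0² = 64
64 → 6² + 4² = 52
52 → 5² + 2² = 29
29 → 2² + 9² = 85
85 → 8² + 5² = 89
89 → 8² + 9² = 145
145 → 1² + 4² + 5² = 42
42 → 4² + 2² = 20
20 → 2² + 0² = 4
4 → 4² = 16
16 → 1² + 6² = 37
37 → 3² + 7² = 58
58 → 5² + 8² = 89  — 89 already seen; the sequence cycles without reaching 1.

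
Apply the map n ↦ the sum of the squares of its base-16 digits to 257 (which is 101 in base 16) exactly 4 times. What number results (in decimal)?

1

257 = (1,0,1)_16 → 1² + 0² + 1² = 2
2 = (2)_16 → 2² = 4
4 = (4)_16 → 4² = 16
16 = (1,0)_16 → 1² + 0² = 1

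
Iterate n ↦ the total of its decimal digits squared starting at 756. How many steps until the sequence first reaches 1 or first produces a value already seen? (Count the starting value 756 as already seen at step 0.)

756 → 110
110 → 2
2 → 4
4 → 16
16 → 37
37 → 58
58 → 89
89 → 145
145 → 42
42 → 20
20 → 4  — 4 repeats.
That took 11 steps.

11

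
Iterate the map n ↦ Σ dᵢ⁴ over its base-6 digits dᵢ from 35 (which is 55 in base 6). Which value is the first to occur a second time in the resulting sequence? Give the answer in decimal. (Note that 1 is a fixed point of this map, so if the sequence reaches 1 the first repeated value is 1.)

35 = (5,5)_6 → 5⁴ + 5⁴ = 625 + 625 = 1250
1250 = (5,4,4,2)_6 → 5⁴ + 4⁴ + 4⁴ + 2⁴ = 625 + 256 + 256 + 16 = 1153
1153 = (5,2,0,1)_6 → 5⁴ + 2⁴ + 0⁴ + 1⁴ = 625 + 16 + 0 + 1 = 642
642 = (2,5,5,0)_6 → 2⁴ + 5⁴ + 5⁴ + 0⁴ = 16 + 625 + 625 + 0 = 1266
1266 = (5,5,1,0)_6 → 5⁴ + 5⁴ + 1⁴ + 0⁴ = 625 + 625 + 1 + 0 = 1251
1251 = (5,4,4,3)_6 → 5⁴ + 4⁴ + 4⁴ + 3⁴ = 625 + 256 + 256 + 81 = 1218
1218 = (5,3,5,0)_6 → 5⁴ + 3⁴ + 5⁴ + 0⁴ = 625 + 81 + 625 + 0 = 1331
1331 = (1,0,0,5,5)_6 → 1⁴ + 0⁴ + 0⁴ + 5⁴ + 5⁴ = 1 + 0 + 0 + 625 + 625 = 1251  — 1251 already appeared earlier.

1251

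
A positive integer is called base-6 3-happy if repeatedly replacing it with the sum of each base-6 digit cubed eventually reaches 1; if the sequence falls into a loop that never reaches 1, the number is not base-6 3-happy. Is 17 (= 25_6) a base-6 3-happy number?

17 = (2,5)_6 → 2³ + 5³ = 133
133 = (3,4,1)_6 → 3³ + 4³ + 1³ = 92
92 = (2,3,2)_6 → 2³ + 3³ + 2³ = 43
43 = (1,1,1)_6 → 1³ + 1³ + 1³ = 3
3 = (3)_6 → 3³ = 27
27 = (4,3)_6 → 4³ + 3³ = 91
91 = (2,3,1)_6 → 2³ + 3³ + 1³ = 36
36 = (1,0,0)_6 → 1³ + 0³ + 0³ = 1  — reached 1.

base-6 3-happy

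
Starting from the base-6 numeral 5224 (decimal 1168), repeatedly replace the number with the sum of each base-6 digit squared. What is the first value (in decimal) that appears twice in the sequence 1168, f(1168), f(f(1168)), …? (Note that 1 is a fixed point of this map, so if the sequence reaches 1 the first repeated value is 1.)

1168 = (5,2,2,4)_6 → 5² + 2² + 2² + 4² = 25 + 4 + 4 + 16 = 49
49 = (1,2,1)_6 → 1² + 2² + 1² = 1 + 4 + 1 = 6
6 = (1,0)_6 → 1² + 0² = 1 + 0 = 1  — reached the fixed point 1.
1 → 1, so 1 is the first repeated value.

1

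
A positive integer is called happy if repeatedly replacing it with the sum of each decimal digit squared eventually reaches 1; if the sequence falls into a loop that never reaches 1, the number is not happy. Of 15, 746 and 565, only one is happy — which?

15: 15 → 26 → 40 → 16 → 37 → 58 → 89 → 145 → 42 → 20 → 4 → 16  — repeats 16 (not happy)
746: 746 → 101 → 2 → 4 → 16 → 37 → 58 → 89 → 145 → 42 → 20 → 4  — repeats 4 (not happy)
565: 565 → 86 → 100 → 1  — reaches 1 (happy)

565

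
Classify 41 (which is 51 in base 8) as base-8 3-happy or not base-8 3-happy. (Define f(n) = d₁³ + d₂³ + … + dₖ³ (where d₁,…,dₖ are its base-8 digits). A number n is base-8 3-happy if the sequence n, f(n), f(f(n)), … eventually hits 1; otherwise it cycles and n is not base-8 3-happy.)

41 = (5,1)_8 → 5³ + 1³ = 125 + 1 = 126
126 = (1,7,6)_8 → 1³ + 7³ + 6³ = 1 + 343 + 216 = 560
560 = (1,0,6,0)_8 → 1³ + 0³ + 6³ + 0³ = 1 + 0 + 216 + 0 = 217
217 = (3,3,1)_8 → 3³ + 3³ + 1³ = 27 + 27 + 1 = 55
55 = (6,7)_8 → 6³ + 7³ = 216 + 343 = 559
559 = (1,0,5,7)_8 → 1³ + 0³ + 5³ + 7³ = 1 + 0 + 125 + 343 = 469
469 = (7,2,5)_8 → 7³ + 2³ + 5³ = 343 + 8 + 125 = 476
476 = (7,3,4)_8 → 7³ + 3³ + 4³ = 343 + 27 + 64 = 434
434 = (6,6,2)_8 → 6³ + 6³ + 2³ = 216 + 216 + 8 = 440
440 = (6,7,0)_8 → 6³ + 7³ + 0³ = 216 + 343 + 0 = 559  — 559 already seen; the sequence cycles without reaching 1.

not base-8 3-happy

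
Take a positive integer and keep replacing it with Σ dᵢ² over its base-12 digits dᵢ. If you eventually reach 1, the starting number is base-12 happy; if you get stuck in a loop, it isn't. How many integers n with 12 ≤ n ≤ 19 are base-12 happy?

1

12: 12 → 1  — base-12 happy
13: 13 → 2 → 4 → 16 → 17 → 26 → 8 → 64 → 41 → 34 → 104 → 128 → 164 → 66 → 61 → 26  — not base-12 happy
14: 14 → 5 → 25 → 5  — not base-12 happy
15: 15 → 10 → 100 → 80 → 100  — not base-12 happy
16: 16 → 17 → 26 → 8 → 64 → 41 → 34 → 104 → 128 → 164 → 66 → 61 → 26  — not base-12 happy
17: 17 → 26 → 8 → 64 → 41 → 34 → 104 → 128 → 164 → 66 → 61 → 26  — not base-12 happy
18: 18 → 37 → 10 → 100 → 80 → 100  — not base-12 happy
19: 19 → 50 → 20 → 65 → 50  — not base-12 happy
base-12 happy: 12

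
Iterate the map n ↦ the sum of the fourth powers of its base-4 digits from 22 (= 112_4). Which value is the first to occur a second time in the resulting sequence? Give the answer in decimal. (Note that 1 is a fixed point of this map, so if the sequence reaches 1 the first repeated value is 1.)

22 = (1,1,2)_4 → 1⁴ + 1⁴ + 2⁴ = 1 + 1 + 16 = 18
18 = (1,0,2)_4 → 1⁴ + 0⁴ + 2⁴ = 1 + 0 + 16 = 17
17 = (1,0,1)_4 → 1⁴ + 0⁴ + 1⁴ = 1 + 0 + 1 = 2
2 = (2)_4 → 2⁴ = 16
16 = (1,0,0)_4 → 1⁴ + 0⁴ + 0⁴ = 1 + 0 + 0 = 1  — reached the fixed point 1.
1 → 1, so 1 is the first repeated value.

1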